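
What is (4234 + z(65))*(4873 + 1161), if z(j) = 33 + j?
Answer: 26139288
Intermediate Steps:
(4234 + z(65))*(4873 + 1161) = (4234 + (33 + 65))*(4873 + 1161) = (4234 + 98)*6034 = 4332*6034 = 26139288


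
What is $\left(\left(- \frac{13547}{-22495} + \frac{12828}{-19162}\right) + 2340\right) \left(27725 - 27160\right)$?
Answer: $\frac{5180670558091}{3918629} \approx 1.3221 \cdot 10^{6}$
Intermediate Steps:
$\left(\left(- \frac{13547}{-22495} + \frac{12828}{-19162}\right) + 2340\right) \left(27725 - 27160\right) = \left(\left(\left(-13547\right) \left(- \frac{1}{22495}\right) + 12828 \left(- \frac{1}{19162}\right)\right) + 2340\right) \left(27725 - 27160\right) = \left(\left(\frac{13547}{22495} - \frac{6414}{9581}\right) + 2340\right) 565 = \left(- \frac{1317193}{19593145} + 2340\right) 565 = \frac{45846642107}{19593145} \cdot 565 = \frac{5180670558091}{3918629}$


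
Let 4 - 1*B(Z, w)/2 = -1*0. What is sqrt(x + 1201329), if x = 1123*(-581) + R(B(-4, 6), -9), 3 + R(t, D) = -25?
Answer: 3*sqrt(60982) ≈ 740.84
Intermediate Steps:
B(Z, w) = 8 (B(Z, w) = 8 - (-2)*0 = 8 - 2*0 = 8 + 0 = 8)
R(t, D) = -28 (R(t, D) = -3 - 25 = -28)
x = -652491 (x = 1123*(-581) - 28 = -652463 - 28 = -652491)
sqrt(x + 1201329) = sqrt(-652491 + 1201329) = sqrt(548838) = 3*sqrt(60982)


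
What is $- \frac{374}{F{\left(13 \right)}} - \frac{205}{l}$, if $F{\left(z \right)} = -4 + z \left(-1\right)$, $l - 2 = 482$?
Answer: $\frac{10443}{484} \approx 21.576$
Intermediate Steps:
$l = 484$ ($l = 2 + 482 = 484$)
$F{\left(z \right)} = -4 - z$
$- \frac{374}{F{\left(13 \right)}} - \frac{205}{l} = - \frac{374}{-4 - 13} - \frac{205}{484} = - \frac{374}{-17} - \frac{205}{484} = \left(-374\right) \left(- \frac{1}{17}\right) - \frac{205}{484} = 22 - \frac{205}{484} = \frac{10443}{484}$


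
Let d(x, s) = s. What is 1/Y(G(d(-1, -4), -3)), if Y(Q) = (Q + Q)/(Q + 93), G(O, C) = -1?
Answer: -46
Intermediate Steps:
Y(Q) = 2*Q/(93 + Q) (Y(Q) = (2*Q)/(93 + Q) = 2*Q/(93 + Q))
1/Y(G(d(-1, -4), -3)) = 1/(2*(-1)/(93 - 1)) = 1/(2*(-1)/92) = 1/(2*(-1)*(1/92)) = 1/(-1/46) = -46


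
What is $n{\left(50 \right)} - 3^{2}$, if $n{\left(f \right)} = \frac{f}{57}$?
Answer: $- \frac{463}{57} \approx -8.1228$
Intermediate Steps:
$n{\left(f \right)} = \frac{f}{57}$ ($n{\left(f \right)} = f \frac{1}{57} = \frac{f}{57}$)
$n{\left(50 \right)} - 3^{2} = \frac{1}{57} \cdot 50 - 3^{2} = \frac{50}{57} - 9 = - \frac{463}{57}$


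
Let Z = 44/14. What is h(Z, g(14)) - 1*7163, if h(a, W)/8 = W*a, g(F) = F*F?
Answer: -2235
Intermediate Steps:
g(F) = F²
Z = 22/7 (Z = 44*(1/14) = 22/7 ≈ 3.1429)
h(a, W) = 8*W*a (h(a, W) = 8*(W*a) = 8*W*a)
h(Z, g(14)) - 1*7163 = 8*14²*(22/7) - 1*7163 = 8*196*(22/7) - 7163 = 4928 - 7163 = -2235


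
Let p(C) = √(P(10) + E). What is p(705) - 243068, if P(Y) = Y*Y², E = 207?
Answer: -243068 + √1207 ≈ -2.4303e+5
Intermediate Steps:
P(Y) = Y³
p(C) = √1207 (p(C) = √(10³ + 207) = √(1000 + 207) = √1207)
p(705) - 243068 = √1207 - 243068 = -243068 + √1207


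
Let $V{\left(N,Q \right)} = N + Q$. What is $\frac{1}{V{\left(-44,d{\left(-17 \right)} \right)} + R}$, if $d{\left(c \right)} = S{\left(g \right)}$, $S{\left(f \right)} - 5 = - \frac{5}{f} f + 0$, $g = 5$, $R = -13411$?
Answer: $- \frac{1}{13455} \approx -7.4322 \cdot 10^{-5}$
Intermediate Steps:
$S{\left(f \right)} = 0$ ($S{\left(f \right)} = 5 + \left(- \frac{5}{f} f + 0\right) = 5 + \left(-5 + 0\right) = 5 - 5 = 0$)
$d{\left(c \right)} = 0$
$\frac{1}{V{\left(-44,d{\left(-17 \right)} \right)} + R} = \frac{1}{\left(-44 + 0\right) - 13411} = \frac{1}{-44 - 13411} = \frac{1}{-13455} = - \frac{1}{13455}$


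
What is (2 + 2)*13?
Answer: 52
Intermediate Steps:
(2 + 2)*13 = 4*13 = 52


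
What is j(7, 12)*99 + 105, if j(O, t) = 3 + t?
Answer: 1590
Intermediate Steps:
j(7, 12)*99 + 105 = (3 + 12)*99 + 105 = 15*99 + 105 = 1485 + 105 = 1590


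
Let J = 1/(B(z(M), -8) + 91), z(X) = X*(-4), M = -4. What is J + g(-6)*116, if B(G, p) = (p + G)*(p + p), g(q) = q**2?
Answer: 154511/37 ≈ 4176.0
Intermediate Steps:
z(X) = -4*X
B(G, p) = 2*p*(G + p) (B(G, p) = (G + p)*(2*p) = 2*p*(G + p))
J = -1/37 (J = 1/(2*(-8)*(-4*(-4) - 8) + 91) = 1/(2*(-8)*(16 - 8) + 91) = 1/(2*(-8)*8 + 91) = 1/(-128 + 91) = 1/(-37) = -1/37 ≈ -0.027027)
J + g(-6)*116 = -1/37 + (-6)**2*116 = -1/37 + 36*116 = -1/37 + 4176 = 154511/37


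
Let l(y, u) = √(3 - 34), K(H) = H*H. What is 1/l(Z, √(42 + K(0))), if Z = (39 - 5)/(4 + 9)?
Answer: -I*√31/31 ≈ -0.17961*I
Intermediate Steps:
K(H) = H²
Z = 34/13 ≈ 2.6154
l(y, u) = I*√31 (l(y, u) = √(-31) = I*√31)
1/l(Z, √(42 + K(0))) = 1/(I*√31) = -I*√31/31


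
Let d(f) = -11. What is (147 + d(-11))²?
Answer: 18496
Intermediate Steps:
(147 + d(-11))² = (147 - 11)² = 136² = 18496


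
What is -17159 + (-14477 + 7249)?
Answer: -24387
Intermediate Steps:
-17159 + (-14477 + 7249) = -17159 - 7228 = -24387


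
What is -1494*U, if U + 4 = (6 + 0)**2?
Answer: -47808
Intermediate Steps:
U = 32 (U = -4 + (6 + 0)**2 = -4 + 6**2 = -4 + 36 = 32)
-1494*U = -1494*32 = -47808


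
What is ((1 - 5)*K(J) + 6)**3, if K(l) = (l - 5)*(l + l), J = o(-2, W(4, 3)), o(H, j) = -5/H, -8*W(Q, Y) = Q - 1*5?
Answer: 175616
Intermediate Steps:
W(Q, Y) = 5/8 - Q/8 (W(Q, Y) = -(Q - 1*5)/8 = -(Q - 5)/8 = -(-5 + Q)/8 = 5/8 - Q/8)
J = 5/2 (J = -5/(-2) = -5*(-1/2) = 5/2 ≈ 2.5000)
K(l) = 2*l*(-5 + l) (K(l) = (-5 + l)*(2*l) = 2*l*(-5 + l))
((1 - 5)*K(J) + 6)**3 = ((1 - 5)*(2*(5/2)*(-5 + 5/2)) + 6)**3 = (-8*5*(-5)/(2*2) + 6)**3 = (-4*(-25/2) + 6)**3 = (50 + 6)**3 = 56**3 = 175616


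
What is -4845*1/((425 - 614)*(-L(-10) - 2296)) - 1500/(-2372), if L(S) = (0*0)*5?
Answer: 53285305/85776264 ≈ 0.62121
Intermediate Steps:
L(S) = 0 (L(S) = 0*5 = 0)
-4845*1/((425 - 614)*(-L(-10) - 2296)) - 1500/(-2372) = -4845*1/((425 - 614)*(-1*0 - 2296)) - 1500/(-2372) = -4845*(-1/(189*(0 - 2296))) - 1500*(-1/2372) = -4845/((-2296*(-189))) + 375/593 = -4845/433944 + 375/593 = -4845*1/433944 + 375/593 = -1615/144648 + 375/593 = 53285305/85776264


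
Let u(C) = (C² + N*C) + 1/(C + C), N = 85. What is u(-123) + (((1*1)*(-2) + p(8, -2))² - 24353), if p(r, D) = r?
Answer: -4832179/246 ≈ -19643.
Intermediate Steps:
u(C) = C² + 1/(2*C) + 85*C (u(C) = (C² + 85*C) + 1/(C + C) = (C² + 85*C) + 1/(2*C) = C² + 1/(2*C) + 85*C)
u(-123) + (((1*1)*(-2) + p(8, -2))² - 24353) = ((-123)² + (½)/(-123) + 85*(-123)) + (((1*1)*(-2) + 8)² - 24353) = (15129 + (½)*(-1/123) - 10455) + ((1*(-2) + 8)² - 24353) = (15129 - 1/246 - 10455) + ((-2 + 8)² - 24353) = 1149803/246 + (6² - 24353) = 1149803/246 + (36 - 24353) = 1149803/246 - 24317 = -4832179/246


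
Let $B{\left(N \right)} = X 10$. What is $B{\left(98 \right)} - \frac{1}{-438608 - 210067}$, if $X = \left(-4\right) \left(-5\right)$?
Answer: $\frac{129735001}{648675} \approx 200.0$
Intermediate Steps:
$X = 20$
$B{\left(N \right)} = 200$ ($B{\left(N \right)} = 20 \cdot 10 = 200$)
$B{\left(98 \right)} - \frac{1}{-438608 - 210067} = 200 - \frac{1}{-438608 - 210067} = 200 - \frac{1}{-648675} = 200 - - \frac{1}{648675} = 200 + \frac{1}{648675} = \frac{129735001}{648675}$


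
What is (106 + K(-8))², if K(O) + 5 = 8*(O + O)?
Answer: 729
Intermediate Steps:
K(O) = -5 + 16*O (K(O) = -5 + 8*(O + O) = -5 + 8*(2*O) = -5 + 16*O)
(106 + K(-8))² = (106 + (-5 + 16*(-8)))² = (106 + (-5 - 128))² = (106 - 133)² = (-27)² = 729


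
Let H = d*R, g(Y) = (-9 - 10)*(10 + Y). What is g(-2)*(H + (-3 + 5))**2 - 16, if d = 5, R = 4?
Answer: -73584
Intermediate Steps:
g(Y) = -190 - 19*Y (g(Y) = -19*(10 + Y) = -190 - 19*Y)
H = 20 (H = 5*4 = 20)
g(-2)*(H + (-3 + 5))**2 - 16 = (-190 - 19*(-2))*(20 + (-3 + 5))**2 - 16 = (-190 + 38)*(20 + 2)**2 - 16 = -152*22**2 - 16 = -152*484 - 16 = -73568 - 16 = -73584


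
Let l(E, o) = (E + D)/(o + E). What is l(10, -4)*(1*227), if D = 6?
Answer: 1816/3 ≈ 605.33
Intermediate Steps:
l(E, o) = (6 + E)/(E + o) (l(E, o) = (E + 6)/(o + E) = (6 + E)/(E + o))
l(10, -4)*(1*227) = ((6 + 10)/(10 - 4))*(1*227) = (16/6)*227 = ((1/6)*16)*227 = (8/3)*227 = 1816/3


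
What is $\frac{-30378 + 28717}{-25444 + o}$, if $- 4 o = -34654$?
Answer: $\frac{302}{3051} \approx 0.098984$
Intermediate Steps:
$o = \frac{17327}{2}$ ($o = \left(- \frac{1}{4}\right) \left(-34654\right) = \frac{17327}{2} \approx 8663.5$)
$\frac{-30378 + 28717}{-25444 + o} = \frac{-30378 + 28717}{-25444 + \frac{17327}{2}} = - \frac{1661}{- \frac{33561}{2}} = \left(-1661\right) \left(- \frac{2}{33561}\right) = \frac{302}{3051}$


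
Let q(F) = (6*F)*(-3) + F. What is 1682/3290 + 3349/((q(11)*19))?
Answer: -148296/343805 ≈ -0.43134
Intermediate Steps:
q(F) = -17*F (q(F) = -18*F + F = -17*F)
1682/3290 + 3349/((q(11)*19)) = 1682/3290 + 3349/((-17*11*19)) = 1682*(1/3290) + 3349/((-187*19)) = 841/1645 + 3349/(-3553) = 841/1645 + 3349*(-1/3553) = 841/1645 - 197/209 = -148296/343805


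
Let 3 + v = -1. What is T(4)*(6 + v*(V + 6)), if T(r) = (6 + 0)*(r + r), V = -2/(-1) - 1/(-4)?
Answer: -1296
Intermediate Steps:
v = -4 (v = -3 - 1 = -4)
V = 9/4 (V = -2*(-1) - 1*(-1/4) = 2 + 1/4 = 9/4 ≈ 2.2500)
T(r) = 12*r (T(r) = 6*(2*r) = 12*r)
T(4)*(6 + v*(V + 6)) = (12*4)*(6 - 4*(9/4 + 6)) = 48*(6 - 4*33/4) = 48*(6 - 33) = 48*(-27) = -1296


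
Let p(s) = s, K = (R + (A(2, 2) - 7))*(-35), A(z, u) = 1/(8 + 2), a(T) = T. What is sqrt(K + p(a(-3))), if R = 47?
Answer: I*sqrt(5626)/2 ≈ 37.503*I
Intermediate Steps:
A(z, u) = 1/10
K = -2807/2 (K = (47 + (1/10 - 7))*(-35) = (47 - 69/10)*(-35) = (401/10)*(-35) = -2807/2 ≈ -1403.5)
sqrt(K + p(a(-3))) = sqrt(-2807/2 - 3) = sqrt(-2813/2) = I*sqrt(5626)/2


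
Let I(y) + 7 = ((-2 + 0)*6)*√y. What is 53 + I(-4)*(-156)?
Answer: 1145 + 3744*I ≈ 1145.0 + 3744.0*I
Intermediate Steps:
I(y) = -7 - 12*√y (I(y) = -7 + ((-2 + 0)*6)*√y = -7 + (-2*6)*√y = -7 - 12*√y)
53 + I(-4)*(-156) = 53 + (-7 - 24*I)*(-156) = 53 + (1092 + 3744*I) = 1145 + 3744*I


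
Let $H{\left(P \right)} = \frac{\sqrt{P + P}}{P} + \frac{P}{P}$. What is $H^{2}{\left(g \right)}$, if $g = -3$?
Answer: $\frac{\left(3 - i \sqrt{6}\right)^{2}}{9} \approx 0.33333 - 1.633 i$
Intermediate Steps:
$H{\left(P \right)} = 1 + \frac{\sqrt{2}}{\sqrt{P}}$ ($H{\left(P \right)} = \frac{\sqrt{2 P}}{P} + 1 = \frac{\sqrt{2} \sqrt{P}}{P} + 1 = \frac{\sqrt{2}}{\sqrt{P}} + 1 = 1 + \frac{\sqrt{2}}{\sqrt{P}}$)
$H^{2}{\left(g \right)} = \left(1 + \frac{\sqrt{2}}{i \sqrt{3}}\right)^{2} = \left(1 + \sqrt{2} \left(- \frac{i \sqrt{3}}{3}\right)\right)^{2} = \left(1 - \frac{i \sqrt{6}}{3}\right)^{2}$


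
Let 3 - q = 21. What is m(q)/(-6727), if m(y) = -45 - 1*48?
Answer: 3/217 ≈ 0.013825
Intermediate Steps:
q = -18 (q = 3 - 1*21 = 3 - 21 = -18)
m(y) = -93 (m(y) = -45 - 48 = -93)
m(q)/(-6727) = -93/(-6727) = -93*(-1/6727) = 3/217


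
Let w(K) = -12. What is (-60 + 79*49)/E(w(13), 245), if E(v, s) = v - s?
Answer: -3811/257 ≈ -14.829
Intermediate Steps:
(-60 + 79*49)/E(w(13), 245) = (-60 + 79*49)/(-12 - 1*245) = (-60 + 3871)/(-12 - 245) = 3811/(-257) = 3811*(-1/257) = -3811/257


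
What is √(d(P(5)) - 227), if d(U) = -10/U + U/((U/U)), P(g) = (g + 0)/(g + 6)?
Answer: I*√30074/11 ≈ 15.765*I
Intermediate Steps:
P(g) = g/(6 + g)
d(U) = U - 10/U (d(U) = -10/U + U/1 = -10/U + U*1 = -10/U + U = U - 10/U)
√(d(P(5)) - 227) = √((5/(6 + 5) - 10/(5/(6 + 5))) - 227) = √((5/11 - 10/(5/11)) - 227) = √((5*(1/11) - 10/(5*(1/11))) - 227) = √((5/11 - 10/5/11) - 227) = √((5/11 - 10*11/5) - 227) = √((5/11 - 22) - 227) = √(-237/11 - 227) = √(-2734/11) = I*√30074/11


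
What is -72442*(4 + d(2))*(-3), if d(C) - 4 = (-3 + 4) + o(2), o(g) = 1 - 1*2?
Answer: 1738608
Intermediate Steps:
o(g) = -1 (o(g) = 1 - 2 = -1)
d(C) = 4 (d(C) = 4 + ((-3 + 4) - 1) = 4 + (1 - 1) = 4 + 0 = 4)
-72442*(4 + d(2))*(-3) = -72442*(4 + 4)*(-3) = -579536*(-3) = -72442*(-24) = 1738608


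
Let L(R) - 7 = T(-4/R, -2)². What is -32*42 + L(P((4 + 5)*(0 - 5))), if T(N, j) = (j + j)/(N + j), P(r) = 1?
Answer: -12029/9 ≈ -1336.6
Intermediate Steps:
T(N, j) = 2*j/(N + j) (T(N, j) = (2*j)/(N + j) = 2*j/(N + j))
L(R) = 7 + 16/(-2 - 4/R)² (L(R) = 7 + (2*(-2)/(-4/R - 2))² = 7 + (2*(-2)/(-2 - 4/R))² = 7 + (-4/(-2 - 4/R))² = 7 + 16/(-2 - 4/R)²)
-32*42 + L(P((4 + 5)*(0 - 5))) = -32*42 + (7 + 4*1²/(2 + 1)²) = -1344 + (7 + 4*1/3²) = -1344 + (7 + 4*1*(⅑)) = -1344 + (7 + 4/9) = -1344 + 67/9 = -12029/9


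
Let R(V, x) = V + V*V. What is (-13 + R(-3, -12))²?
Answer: 49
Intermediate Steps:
R(V, x) = V + V²
(-13 + R(-3, -12))² = (-13 - 3*(1 - 3))² = (-13 - 3*(-2))² = (-13 + 6)² = (-7)² = 49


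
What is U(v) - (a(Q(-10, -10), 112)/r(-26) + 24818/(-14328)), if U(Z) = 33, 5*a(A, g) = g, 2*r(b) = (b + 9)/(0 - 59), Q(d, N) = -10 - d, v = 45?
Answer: -73529639/608940 ≈ -120.75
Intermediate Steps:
r(b) = -9/118 - b/118 (r(b) = ((b + 9)/(0 - 59))/2 = ((9 + b)/(-59))/2 = ((9 + b)*(-1/59))/2 = (-9/59 - b/59)/2 = -9/118 - b/118)
a(A, g) = g/5
U(v) - (a(Q(-10, -10), 112)/r(-26) + 24818/(-14328)) = 33 - (((⅕)*112)/(-9/118 - 1/118*(-26)) + 24818/(-14328)) = 33 - (112/(5*(-9/118 + 13/59)) + 24818*(-1/14328)) = 33 - (112/(5*(17/118)) - 12409/7164) = 33 - ((112/5)*(118/17) - 12409/7164) = 33 - (13216/85 - 12409/7164) = 33 - 1*93624659/608940 = 33 - 93624659/608940 = -73529639/608940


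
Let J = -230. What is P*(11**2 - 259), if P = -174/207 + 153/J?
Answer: 1039/5 ≈ 207.80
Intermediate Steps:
P = -1039/690 (P = -174/207 + 153/(-230) = -174*1/207 + 153*(-1/230) = -58/69 - 153/230 = -1039/690 ≈ -1.5058)
P*(11**2 - 259) = -1039*(11**2 - 259)/690 = -1039*(121 - 259)/690 = -1039/690*(-138) = 1039/5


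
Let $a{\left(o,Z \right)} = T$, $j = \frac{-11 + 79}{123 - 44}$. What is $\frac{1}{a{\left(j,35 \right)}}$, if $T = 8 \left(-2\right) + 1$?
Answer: $- \frac{1}{15} \approx -0.066667$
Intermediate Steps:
$T = -15$ ($T = -16 + 1 = -15$)
$j = \frac{68}{79} \approx 0.86076$
$a{\left(o,Z \right)} = -15$
$\frac{1}{a{\left(j,35 \right)}} = \frac{1}{-15} = - \frac{1}{15}$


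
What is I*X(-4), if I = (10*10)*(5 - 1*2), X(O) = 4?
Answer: 1200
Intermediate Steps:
I = 300 (I = 100*(5 - 2) = 100*3 = 300)
I*X(-4) = 300*4 = 1200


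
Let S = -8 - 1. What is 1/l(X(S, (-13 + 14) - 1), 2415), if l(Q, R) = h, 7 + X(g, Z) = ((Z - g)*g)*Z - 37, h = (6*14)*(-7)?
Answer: -1/588 ≈ -0.0017007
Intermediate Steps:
S = -9
h = -588 (h = 84*(-7) = -588)
X(g, Z) = -44 + Z*g*(Z - g) (X(g, Z) = -7 + (((Z - g)*g)*Z - 37) = -7 + ((g*(Z - g))*Z - 37) = -7 + (Z*g*(Z - g) - 37) = -7 + (-37 + Z*g*(Z - g)) = -44 + Z*g*(Z - g))
l(Q, R) = -588
1/l(X(S, (-13 + 14) - 1), 2415) = 1/(-588) = -1/588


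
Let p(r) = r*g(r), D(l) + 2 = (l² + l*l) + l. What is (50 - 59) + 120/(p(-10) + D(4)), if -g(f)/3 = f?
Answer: -1257/133 ≈ -9.4511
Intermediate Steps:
g(f) = -3*f
D(l) = -2 + l + 2*l² (D(l) = -2 + ((l² + l*l) + l) = -2 + ((l² + l²) + l) = -2 + (2*l² + l) = -2 + (l + 2*l²) = -2 + l + 2*l²)
p(r) = -3*r² (p(r) = r*(-3*r) = -3*r²)
(50 - 59) + 120/(p(-10) + D(4)) = (50 - 59) + 120/(-3*(-10)² + (-2 + 4 + 2*4²)) = -9 + 120/(-3*100 + (-2 + 4 + 2*16)) = -9 + 120/(-300 + (-2 + 4 + 32)) = -9 + 120/(-300 + 34) = -9 + 120/(-266) = -9 + 120*(-1/266) = -9 - 60/133 = -1257/133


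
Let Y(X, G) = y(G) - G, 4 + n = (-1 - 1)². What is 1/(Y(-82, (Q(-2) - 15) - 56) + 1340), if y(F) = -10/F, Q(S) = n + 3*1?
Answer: 34/47877 ≈ 0.00071015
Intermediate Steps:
n = 0 (n = -4 + (-1 - 1)² = -4 + (-2)² = -4 + 4 = 0)
Q(S) = 3 (Q(S) = 0 + 3*1 = 0 + 3 = 3)
Y(X, G) = -G - 10/G (Y(X, G) = -10/G - G = -G - 10/G)
1/(Y(-82, (Q(-2) - 15) - 56) + 1340) = 1/((-((3 - 15) - 56) - 10/((3 - 15) - 56)) + 1340) = 1/((-(-12 - 56) - 10/(-12 - 56)) + 1340) = 1/((-1*(-68) - 10/(-68)) + 1340) = 1/((68 - 10*(-1/68)) + 1340) = 1/((68 + 5/34) + 1340) = 1/(2317/34 + 1340) = 1/(47877/34) = 34/47877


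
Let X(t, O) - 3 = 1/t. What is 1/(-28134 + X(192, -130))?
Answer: -192/5401151 ≈ -3.5548e-5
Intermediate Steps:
X(t, O) = 3 + 1/t
1/(-28134 + X(192, -130)) = 1/(-28134 + (3 + 1/192)) = 1/(-28134 + 577/192) = 1/(-5401151/192) = -192/5401151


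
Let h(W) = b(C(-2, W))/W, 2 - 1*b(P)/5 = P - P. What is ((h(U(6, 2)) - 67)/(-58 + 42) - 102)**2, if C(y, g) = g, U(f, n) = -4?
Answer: 9765625/1024 ≈ 9536.8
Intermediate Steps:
b(P) = 10 (b(P) = 10 - 5*(P - P) = 10 - 5*0 = 10 + 0 = 10)
h(W) = 10/W
((h(U(6, 2)) - 67)/(-58 + 42) - 102)**2 = ((10/(-4) - 67)/(-58 + 42) - 102)**2 = ((10*(-1/4) - 67)/(-16) - 102)**2 = ((-5/2 - 67)*(-1/16) - 102)**2 = (-139/2*(-1/16) - 102)**2 = (139/32 - 102)**2 = (-3125/32)**2 = 9765625/1024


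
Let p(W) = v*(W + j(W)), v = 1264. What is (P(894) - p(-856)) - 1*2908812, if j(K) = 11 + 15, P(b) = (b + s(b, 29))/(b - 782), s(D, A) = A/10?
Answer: -2082846071/1120 ≈ -1.8597e+6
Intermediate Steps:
s(D, A) = A/10 (s(D, A) = A*(1/10) = A/10)
P(b) = (29/10 + b)/(-782 + b) (P(b) = (b + (1/10)*29)/(b - 782) = (b + 29/10)/(-782 + b) = (29/10 + b)/(-782 + b))
j(K) = 26
p(W) = 32864 + 1264*W (p(W) = 1264*(W + 26) = 1264*(26 + W) = 32864 + 1264*W)
(P(894) - p(-856)) - 1*2908812 = ((29/10 + 894)/(-782 + 894) - (32864 + 1264*(-856))) - 1*2908812 = ((8969/10)/112 - (32864 - 1081984)) - 2908812 = ((1/112)*(8969/10) - 1*(-1049120)) - 2908812 = (8969/1120 + 1049120) - 2908812 = 1175023369/1120 - 2908812 = -2082846071/1120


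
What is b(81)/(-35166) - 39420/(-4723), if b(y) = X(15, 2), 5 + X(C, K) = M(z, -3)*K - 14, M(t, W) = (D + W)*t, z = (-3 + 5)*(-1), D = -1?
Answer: 462085963/55363006 ≈ 8.3465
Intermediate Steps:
z = -2 (z = 2*(-1) = -2)
M(t, W) = t*(-1 + W) (M(t, W) = (-1 + W)*t = t*(-1 + W))
X(C, K) = -19 + 8*K (X(C, K) = -5 + ((-2*(-1 - 3))*K - 14) = -5 + ((-2*(-4))*K - 14) = -5 + (8*K - 14) = -5 + (-14 + 8*K) = -19 + 8*K)
b(y) = -3 (b(y) = -19 + 8*2 = -19 + 16 = -3)
b(81)/(-35166) - 39420/(-4723) = -3/(-35166) - 39420/(-4723) = -3*(-1/35166) - 39420*(-1/4723) = 1/11722 + 39420/4723 = 462085963/55363006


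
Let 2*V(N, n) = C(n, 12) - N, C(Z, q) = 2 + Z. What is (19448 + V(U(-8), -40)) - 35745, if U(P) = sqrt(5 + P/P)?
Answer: -16316 - sqrt(6)/2 ≈ -16317.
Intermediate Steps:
U(P) = sqrt(6) (U(P) = sqrt(5 + 1) = sqrt(6))
V(N, n) = 1 + n/2 - N/2 (V(N, n) = ((2 + n) - N)/2 = (2 + n - N)/2 = 1 + n/2 - N/2)
(19448 + V(U(-8), -40)) - 35745 = (19448 + (1 + (1/2)*(-40) - sqrt(6)/2)) - 35745 = (19448 + (1 - 20 - sqrt(6)/2)) - 35745 = (19448 + (-19 - sqrt(6)/2)) - 35745 = (19429 - sqrt(6)/2) - 35745 = -16316 - sqrt(6)/2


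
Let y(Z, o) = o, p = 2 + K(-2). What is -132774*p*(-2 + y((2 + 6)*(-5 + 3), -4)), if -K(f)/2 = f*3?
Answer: 11153016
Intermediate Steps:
K(f) = -6*f (K(f) = -2*f*3 = -6*f)
p = 14 (p = 2 - 6*(-2) = 2 + 12 = 14)
-132774*p*(-2 + y((2 + 6)*(-5 + 3), -4)) = -1858836*(-2 - 4) = -1858836*(-6) = -132774*(-84) = 11153016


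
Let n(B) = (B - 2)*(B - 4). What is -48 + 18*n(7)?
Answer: 222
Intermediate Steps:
n(B) = (-4 + B)*(-2 + B) (n(B) = (-2 + B)*(-4 + B) = (-4 + B)*(-2 + B))
-48 + 18*n(7) = -48 + 18*(8 + 7**2 - 6*7) = -48 + 18*(8 + 49 - 42) = -48 + 18*15 = -48 + 270 = 222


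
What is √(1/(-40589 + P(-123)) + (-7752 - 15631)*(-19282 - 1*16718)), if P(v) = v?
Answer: √348808945963957822/20356 ≈ 29014.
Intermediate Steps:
√(1/(-40589 + P(-123)) + (-7752 - 15631)*(-19282 - 1*16718)) = √(1/(-40589 - 123) + (-7752 - 15631)*(-19282 - 1*16718)) = √(1/(-40712) - 23383*(-19282 - 16718)) = √(-1/40712 - 23383*(-36000)) = √(-1/40712 + 841788000) = √(34270873055999/40712) = √348808945963957822/20356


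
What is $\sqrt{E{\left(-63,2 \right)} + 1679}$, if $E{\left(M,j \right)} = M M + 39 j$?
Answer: $\sqrt{5726} \approx 75.67$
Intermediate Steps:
$E{\left(M,j \right)} = M^{2} + 39 j$
$\sqrt{E{\left(-63,2 \right)} + 1679} = \sqrt{\left(\left(-63\right)^{2} + 39 \cdot 2\right) + 1679} = \sqrt{\left(3969 + 78\right) + 1679} = \sqrt{4047 + 1679} = \sqrt{5726}$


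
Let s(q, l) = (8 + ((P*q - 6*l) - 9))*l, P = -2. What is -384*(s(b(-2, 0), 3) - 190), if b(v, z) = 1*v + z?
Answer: 90240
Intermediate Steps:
b(v, z) = v + z
s(q, l) = l*(-1 - 6*l - 2*q) (s(q, l) = (8 + ((-2*q - 6*l) - 9))*l = (8 + ((-6*l - 2*q) - 9))*l = (8 + (-9 - 6*l - 2*q))*l = (-1 - 6*l - 2*q)*l = l*(-1 - 6*l - 2*q))
-384*(s(b(-2, 0), 3) - 190) = -384*(-1*3*(1 + 2*(-2 + 0) + 6*3) - 190) = -384*(-1*3*(1 + 2*(-2) + 18) - 190) = -384*(-1*3*(1 - 4 + 18) - 190) = -384*(-1*3*15 - 190) = -384*(-45 - 190) = -384*(-235) = 90240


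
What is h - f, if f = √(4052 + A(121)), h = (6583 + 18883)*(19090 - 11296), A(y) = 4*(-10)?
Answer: 198482004 - 2*√1003 ≈ 1.9848e+8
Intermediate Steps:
A(y) = -40
h = 198482004 (h = 25466*7794 = 198482004)
f = 2*√1003 (f = √(4052 - 40) = √4012 = 2*√1003 ≈ 63.340)
h - f = 198482004 - 2*√1003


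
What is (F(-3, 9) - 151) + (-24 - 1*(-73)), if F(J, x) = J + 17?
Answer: -88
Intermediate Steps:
F(J, x) = 17 + J
(F(-3, 9) - 151) + (-24 - 1*(-73)) = ((17 - 3) - 151) + (-24 - 1*(-73)) = (14 - 151) + (-24 + 73) = -137 + 49 = -88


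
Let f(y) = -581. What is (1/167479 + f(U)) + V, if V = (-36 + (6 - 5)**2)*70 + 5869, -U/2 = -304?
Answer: 475305403/167479 ≈ 2838.0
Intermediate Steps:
U = 608 (U = -2*(-304) = 608)
V = 3419 (V = (-36 + 1**2)*70 + 5869 = (-36 + 1)*70 + 5869 = -35*70 + 5869 = -2450 + 5869 = 3419)
(1/167479 + f(U)) + V = (1/167479 - 581) + 3419 = -97305298/167479 + 3419 = 475305403/167479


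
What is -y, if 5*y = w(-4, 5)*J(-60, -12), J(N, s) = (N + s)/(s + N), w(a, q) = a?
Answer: 4/5 ≈ 0.80000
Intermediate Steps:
J(N, s) = 1 (J(N, s) = (N + s)/(N + s) = 1)
y = -4/5 (y = (-4*1)/5 = (1/5)*(-4) = -4/5 ≈ -0.80000)
-y = -1*(-4/5) = 4/5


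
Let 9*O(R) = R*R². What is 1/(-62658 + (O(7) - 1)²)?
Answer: -81/4963742 ≈ -1.6318e-5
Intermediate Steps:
O(R) = R³/9 (O(R) = (R*R²)/9 = R³/9)
1/(-62658 + (O(7) - 1)²) = 1/(-62658 + ((⅑)*7³ - 1)²) = 1/(-62658 + ((⅑)*343 - 1)²) = 1/(-62658 + (343/9 - 1)²) = 1/(-62658 + (334/9)²) = 1/(-62658 + 111556/81) = 1/(-4963742/81) = -81/4963742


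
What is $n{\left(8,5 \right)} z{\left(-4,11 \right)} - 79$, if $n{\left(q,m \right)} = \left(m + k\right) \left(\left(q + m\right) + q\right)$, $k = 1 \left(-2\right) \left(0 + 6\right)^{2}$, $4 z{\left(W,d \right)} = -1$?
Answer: $\frac{1091}{4} \approx 272.75$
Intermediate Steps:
$z{\left(W,d \right)} = - \frac{1}{4}$ ($z{\left(W,d \right)} = \frac{1}{4} \left(-1\right) = - \frac{1}{4}$)
$k = -72$ ($k = - 2 \cdot 6^{2} = \left(-2\right) 36 = -72$)
$n{\left(q,m \right)} = \left(-72 + m\right) \left(m + 2 q\right)$ ($n{\left(q,m \right)} = \left(m - 72\right) \left(\left(q + m\right) + q\right) = \left(-72 + m\right) \left(\left(m + q\right) + q\right) = \left(-72 + m\right) \left(m + 2 q\right)$)
$n{\left(8,5 \right)} z{\left(-4,11 \right)} - 79 = \left(5^{2} - 1152 - 360 + 2 \cdot 5 \cdot 8\right) \left(- \frac{1}{4}\right) - 79 = \left(25 - 1152 - 360 + 80\right) \left(- \frac{1}{4}\right) - 79 = \left(-1407\right) \left(- \frac{1}{4}\right) - 79 = \frac{1407}{4} - 79 = \frac{1091}{4}$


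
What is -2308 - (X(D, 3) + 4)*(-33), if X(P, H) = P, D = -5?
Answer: -2341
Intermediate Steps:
-2308 - (X(D, 3) + 4)*(-33) = -2308 - (-5 + 4)*(-33) = -2308 - (-1)*(-33) = -2308 - 1*33 = -2308 - 33 = -2341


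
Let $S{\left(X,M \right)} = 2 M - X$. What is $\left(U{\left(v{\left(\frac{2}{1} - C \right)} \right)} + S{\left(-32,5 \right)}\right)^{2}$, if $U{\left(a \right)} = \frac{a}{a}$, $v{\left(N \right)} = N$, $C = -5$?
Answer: $1849$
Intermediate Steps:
$U{\left(a \right)} = 1$
$S{\left(X,M \right)} = - X + 2 M$
$\left(U{\left(v{\left(\frac{2}{1} - C \right)} \right)} + S{\left(-32,5 \right)}\right)^{2} = \left(1 + \left(\left(-1\right) \left(-32\right) + 2 \cdot 5\right)\right)^{2} = \left(1 + \left(32 + 10\right)\right)^{2} = \left(1 + 42\right)^{2} = 43^{2} = 1849$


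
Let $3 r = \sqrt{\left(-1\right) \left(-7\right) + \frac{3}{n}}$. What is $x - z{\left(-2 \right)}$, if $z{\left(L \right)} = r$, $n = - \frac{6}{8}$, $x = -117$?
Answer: $-117 - \frac{\sqrt{3}}{3} \approx -117.58$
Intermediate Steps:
$n = - \frac{3}{4}$ ($n = \left(-6\right) \frac{1}{8} = - \frac{3}{4} \approx -0.75$)
$r = \frac{\sqrt{3}}{3}$ ($r = \frac{\sqrt{\left(-1\right) \left(-7\right) + \frac{3}{- \frac{3}{4}}}}{3} = \frac{\sqrt{7 + 3 \left(- \frac{4}{3}\right)}}{3} = \frac{\sqrt{7 - 4}}{3} = \frac{\sqrt{3}}{3} \approx 0.57735$)
$z{\left(L \right)} = \frac{\sqrt{3}}{3}$
$x - z{\left(-2 \right)} = -117 - \frac{\sqrt{3}}{3}$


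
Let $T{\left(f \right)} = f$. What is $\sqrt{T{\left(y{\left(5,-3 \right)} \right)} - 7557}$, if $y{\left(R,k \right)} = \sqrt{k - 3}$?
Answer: $\sqrt{-7557 + i \sqrt{6}} \approx 0.014 + 86.931 i$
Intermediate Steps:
$y{\left(R,k \right)} = \sqrt{-3 + k}$
$\sqrt{T{\left(y{\left(5,-3 \right)} \right)} - 7557} = \sqrt{\sqrt{-3 - 3} - 7557} = \sqrt{\sqrt{-6} - 7557} = \sqrt{i \sqrt{6} - 7557} = \sqrt{-7557 + i \sqrt{6}}$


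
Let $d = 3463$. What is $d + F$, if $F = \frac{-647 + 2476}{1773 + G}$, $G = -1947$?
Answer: $\frac{600733}{174} \approx 3452.5$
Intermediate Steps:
$F = - \frac{1829}{174}$ ($F = \frac{-647 + 2476}{1773 - 1947} = \frac{1829}{-174} = 1829 \left(- \frac{1}{174}\right) = - \frac{1829}{174} \approx -10.511$)
$d + F = 3463 - \frac{1829}{174} = \frac{600733}{174}$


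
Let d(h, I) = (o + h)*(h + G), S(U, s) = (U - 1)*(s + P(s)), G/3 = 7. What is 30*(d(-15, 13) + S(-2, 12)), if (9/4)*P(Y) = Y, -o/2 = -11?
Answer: -300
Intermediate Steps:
G = 21 (G = 3*7 = 21)
o = 22 (o = -2*(-11) = 22)
P(Y) = 4*Y/9
S(U, s) = 13*s*(-1 + U)/9 (S(U, s) = (U - 1)*(s + 4*s/9) = (-1 + U)*(13*s/9) = 13*s*(-1 + U)/9)
d(h, I) = (21 + h)*(22 + h) (d(h, I) = (22 + h)*(h + 21) = (22 + h)*(21 + h) = (21 + h)*(22 + h))
30*(d(-15, 13) + S(-2, 12)) = 30*((462 + (-15)**2 + 43*(-15)) + (13/9)*12*(-1 - 2)) = 30*((462 + 225 - 645) + (13/9)*12*(-3)) = 30*(42 - 52) = 30*(-10) = -300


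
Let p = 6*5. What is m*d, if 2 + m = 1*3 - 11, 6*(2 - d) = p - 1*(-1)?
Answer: 95/3 ≈ 31.667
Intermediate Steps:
p = 30
d = -19/6 (d = 2 - (30 - 1*(-1))/6 = 2 - (30 + 1)/6 = 2 - 1/6*31 = 2 - 31/6 = -19/6 ≈ -3.1667)
m = -10 (m = -2 + (1*3 - 11) = -2 + (3 - 11) = -2 - 8 = -10)
m*d = -10*(-19/6) = 95/3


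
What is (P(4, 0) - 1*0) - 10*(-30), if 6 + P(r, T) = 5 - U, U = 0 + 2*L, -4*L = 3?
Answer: 601/2 ≈ 300.50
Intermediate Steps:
L = -¾ (L = -¼*3 = -¾ ≈ -0.75000)
U = -3/2 (U = 0 + 2*(-¾) = 0 - 3/2 = -3/2 ≈ -1.5000)
P(r, T) = ½ (P(r, T) = -6 + (5 - 1*(-3/2)) = -6 + (5 + 3/2) = -6 + 13/2 = ½)
(P(4, 0) - 1*0) - 10*(-30) = (½ - 1*0) - 10*(-30) = (½ + 0) + 300 = ½ + 300 = 601/2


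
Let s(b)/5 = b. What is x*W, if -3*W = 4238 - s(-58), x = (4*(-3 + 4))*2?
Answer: -36224/3 ≈ -12075.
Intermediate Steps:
s(b) = 5*b
x = 8 (x = (4*1)*2 = 4*2 = 8)
W = -4528/3 (W = -(4238 - 5*(-58))/3 = -(4238 - 1*(-290))/3 = -(4238 + 290)/3 = -⅓*4528 = -4528/3 ≈ -1509.3)
x*W = 8*(-4528/3) = -36224/3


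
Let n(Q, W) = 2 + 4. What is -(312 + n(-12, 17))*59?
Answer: -18762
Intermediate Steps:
n(Q, W) = 6
-(312 + n(-12, 17))*59 = -(312 + 6)*59 = -1*318*59 = -318*59 = -18762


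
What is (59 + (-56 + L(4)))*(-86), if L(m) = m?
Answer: -602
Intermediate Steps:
(59 + (-56 + L(4)))*(-86) = (59 + (-56 + 4))*(-86) = (59 - 52)*(-86) = 7*(-86) = -602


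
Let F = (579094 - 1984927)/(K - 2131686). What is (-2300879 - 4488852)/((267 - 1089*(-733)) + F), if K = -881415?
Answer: -3032183973/356599171 ≈ -8.5031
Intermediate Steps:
F = 36047/77259 (F = (579094 - 1984927)/(-881415 - 2131686) = -1405833/(-3013101) = -1405833*(-1/3013101) = 36047/77259 ≈ 0.46657)
(-2300879 - 4488852)/((267 - 1089*(-733)) + F) = (-2300879 - 4488852)/((267 - 1089*(-733)) + 36047/77259) = -6789731/((267 + 798237) + 36047/77259) = -6789731/(798504 + 36047/77259) = -6789731/61691656583/77259 = -6789731*77259/61691656583 = -3032183973/356599171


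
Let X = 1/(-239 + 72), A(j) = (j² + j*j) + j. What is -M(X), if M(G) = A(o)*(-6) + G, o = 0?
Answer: 1/167 ≈ 0.0059880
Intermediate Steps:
A(j) = j + 2*j² (A(j) = (j² + j²) + j = 2*j² + j = j + 2*j²)
X = -1/167 (X = 1/(-167) = -1/167 ≈ -0.0059880)
M(G) = G (M(G) = (0*(1 + 2*0))*(-6) + G = (0*(1 + 0))*(-6) + G = (0*1)*(-6) + G = 0*(-6) + G = 0 + G = G)
-M(X) = -1*(-1/167) = 1/167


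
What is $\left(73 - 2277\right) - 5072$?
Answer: $-7276$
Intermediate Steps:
$\left(73 - 2277\right) - 5072 = -2204 - 5072 = -7276$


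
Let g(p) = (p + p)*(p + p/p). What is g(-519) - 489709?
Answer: 47975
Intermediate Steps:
g(p) = 2*p*(1 + p) (g(p) = (2*p)*(p + 1) = (2*p)*(1 + p) = 2*p*(1 + p))
g(-519) - 489709 = 2*(-519)*(1 - 519) - 489709 = 2*(-519)*(-518) - 489709 = 537684 - 489709 = 47975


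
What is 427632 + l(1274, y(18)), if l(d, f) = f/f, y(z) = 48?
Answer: 427633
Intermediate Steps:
l(d, f) = 1
427632 + l(1274, y(18)) = 427632 + 1 = 427633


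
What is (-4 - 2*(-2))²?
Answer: 0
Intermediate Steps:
(-4 - 2*(-2))² = (-4 + 4)² = 0² = 0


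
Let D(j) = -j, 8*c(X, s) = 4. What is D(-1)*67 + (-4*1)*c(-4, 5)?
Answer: 65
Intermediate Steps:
c(X, s) = ½ (c(X, s) = (⅛)*4 = ½)
D(-1)*67 + (-4*1)*c(-4, 5) = -1*(-1)*67 - 4*1*(½) = 1*67 - 4*½ = 67 - 2 = 65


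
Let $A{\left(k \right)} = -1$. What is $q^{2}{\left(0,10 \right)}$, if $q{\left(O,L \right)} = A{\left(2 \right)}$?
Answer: $1$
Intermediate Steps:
$q{\left(O,L \right)} = -1$
$q^{2}{\left(0,10 \right)} = \left(-1\right)^{2} = 1$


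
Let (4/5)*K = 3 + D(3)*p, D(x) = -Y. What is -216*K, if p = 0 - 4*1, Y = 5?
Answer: -6210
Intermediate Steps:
D(x) = -5 (D(x) = -1*5 = -5)
p = -4 (p = 0 - 4 = -4)
K = 115/4 (K = 5*(3 - 5*(-4))/4 = 5*(3 + 20)/4 = (5/4)*23 = 115/4 ≈ 28.750)
-216*K = -216*115/4 = -6210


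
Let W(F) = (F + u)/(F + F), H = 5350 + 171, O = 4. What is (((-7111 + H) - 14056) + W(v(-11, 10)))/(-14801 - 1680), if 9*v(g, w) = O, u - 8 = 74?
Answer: 62213/65924 ≈ 0.94371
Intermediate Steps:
u = 82 (u = 8 + 74 = 82)
v(g, w) = 4/9 (v(g, w) = (⅑)*4 = 4/9)
H = 5521
W(F) = (82 + F)/(2*F) (W(F) = (F + 82)/(F + F) = (82 + F)/((2*F)) = (82 + F)*(1/(2*F)) = (82 + F)/(2*F))
(((-7111 + H) - 14056) + W(v(-11, 10)))/(-14801 - 1680) = (((-7111 + 5521) - 14056) + (82 + 4/9)/(2*(4/9)))/(-14801 - 1680) = ((-1590 - 14056) + (½)*(9/4)*(742/9))/(-16481) = (-15646 + 371/4)*(-1/16481) = -62213/4*(-1/16481) = 62213/65924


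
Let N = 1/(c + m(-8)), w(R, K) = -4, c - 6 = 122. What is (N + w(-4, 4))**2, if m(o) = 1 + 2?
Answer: 273529/17161 ≈ 15.939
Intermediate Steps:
c = 128 (c = 6 + 122 = 128)
m(o) = 3
N = 1/131 (N = 1/(128 + 3) = 1/131 ≈ 0.0076336)
(N + w(-4, 4))**2 = (1/131 - 4)**2 = (-523/131)**2 = 273529/17161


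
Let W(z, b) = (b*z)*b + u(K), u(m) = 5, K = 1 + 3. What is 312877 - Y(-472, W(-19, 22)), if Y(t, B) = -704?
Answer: 313581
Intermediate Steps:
K = 4
W(z, b) = 5 + z*b² (W(z, b) = (b*z)*b + 5 = z*b² + 5 = 5 + z*b²)
312877 - Y(-472, W(-19, 22)) = 312877 - 1*(-704) = 312877 + 704 = 313581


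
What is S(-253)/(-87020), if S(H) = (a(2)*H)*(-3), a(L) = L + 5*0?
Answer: -759/43510 ≈ -0.017444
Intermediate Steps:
a(L) = L (a(L) = L + 0 = L)
S(H) = -6*H (S(H) = (2*H)*(-3) = -6*H)
S(-253)/(-87020) = -6*(-253)/(-87020) = 1518*(-1/87020) = -759/43510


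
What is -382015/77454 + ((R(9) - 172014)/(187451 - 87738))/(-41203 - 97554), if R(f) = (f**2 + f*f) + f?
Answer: -5285499143285393/1071643997097414 ≈ -4.9321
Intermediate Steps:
R(f) = f + 2*f**2 (R(f) = (f**2 + f**2) + f = 2*f**2 + f = f + 2*f**2)
-382015/77454 + ((R(9) - 172014)/(187451 - 87738))/(-41203 - 97554) = -382015/77454 + ((9*(1 + 2*9) - 172014)/(187451 - 87738))/(-41203 - 97554) = -382015*1/77454 + ((9*(1 + 18) - 172014)/99713)/(-138757) = -382015/77454 + ((9*19 - 172014)*(1/99713))*(-1/138757) = -382015/77454 + ((171 - 172014)*(1/99713))*(-1/138757) = -382015/77454 - 171843*1/99713*(-1/138757) = -382015/77454 - 171843/99713*(-1/138757) = -382015/77454 + 171843/13835876741 = -5285499143285393/1071643997097414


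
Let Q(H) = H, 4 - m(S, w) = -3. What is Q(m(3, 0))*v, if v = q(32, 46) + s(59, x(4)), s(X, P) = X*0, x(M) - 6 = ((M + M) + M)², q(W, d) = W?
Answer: 224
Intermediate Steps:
m(S, w) = 7 (m(S, w) = 4 - 1*(-3) = 4 + 3 = 7)
x(M) = 6 + 9*M² (x(M) = 6 + ((M + M) + M)² = 6 + (2*M + M)² = 6 + (3*M)² = 6 + 9*M²)
s(X, P) = 0
v = 32 (v = 32 + 0 = 32)
Q(m(3, 0))*v = 7*32 = 224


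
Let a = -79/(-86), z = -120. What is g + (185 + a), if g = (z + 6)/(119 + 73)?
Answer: 255007/1376 ≈ 185.32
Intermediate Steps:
a = 79/86 (a = -79*(-1/86) = 79/86 ≈ 0.91860)
g = -19/32 (g = (-120 + 6)/(119 + 73) = -114/192 = -114*1/192 = -19/32 ≈ -0.59375)
g + (185 + a) = -19/32 + (185 + 79/86) = -19/32 + 15989/86 = 255007/1376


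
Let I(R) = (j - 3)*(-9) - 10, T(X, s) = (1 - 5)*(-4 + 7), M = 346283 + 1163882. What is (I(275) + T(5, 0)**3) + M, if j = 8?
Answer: 1508382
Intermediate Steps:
M = 1510165
T(X, s) = -12 (T(X, s) = -4*3 = -12)
I(R) = -55 (I(R) = (8 - 3)*(-9) - 10 = 5*(-9) - 10 = -45 - 10 = -55)
(I(275) + T(5, 0)**3) + M = (-55 + (-12)**3) + 1510165 = (-55 - 1728) + 1510165 = -1783 + 1510165 = 1508382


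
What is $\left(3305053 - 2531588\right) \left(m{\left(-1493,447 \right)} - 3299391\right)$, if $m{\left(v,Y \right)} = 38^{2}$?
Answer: $-2550846576355$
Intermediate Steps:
$m{\left(v,Y \right)} = 1444$
$\left(3305053 - 2531588\right) \left(m{\left(-1493,447 \right)} - 3299391\right) = \left(3305053 - 2531588\right) \left(1444 - 3299391\right) = 773465 \left(1444 - 3299391\right) = 773465 \left(-3297947\right) = -2550846576355$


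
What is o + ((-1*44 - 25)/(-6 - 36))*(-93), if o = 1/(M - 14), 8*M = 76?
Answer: -19279/126 ≈ -153.01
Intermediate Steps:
M = 19/2 (M = (⅛)*76 = 19/2 ≈ 9.5000)
o = -2/9 (o = 1/(19/2 - 14) = 1/(-9/2) = -2/9 ≈ -0.22222)
o + ((-1*44 - 25)/(-6 - 36))*(-93) = -2/9 + ((-1*44 - 25)/(-6 - 36))*(-93) = -2/9 + ((-44 - 25)/(-42))*(-93) = -2/9 - 69*(-1/42)*(-93) = -2/9 + (23/14)*(-93) = -2/9 - 2139/14 = -19279/126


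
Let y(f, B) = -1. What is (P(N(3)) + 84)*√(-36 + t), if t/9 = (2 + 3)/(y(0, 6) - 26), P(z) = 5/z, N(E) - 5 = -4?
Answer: 89*I*√339/3 ≈ 546.22*I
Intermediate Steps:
N(E) = 1 (N(E) = 5 - 4 = 1)
t = -5/3 (t = 9*((2 + 3)/(-1 - 26)) = 9*(5/(-27)) = 9*(5*(-1/27)) = 9*(-5/27) = -5/3 ≈ -1.6667)
(P(N(3)) + 84)*√(-36 + t) = (5/1 + 84)*√(-36 - 5/3) = (5*1 + 84)*√(-113/3) = (5 + 84)*(I*√339/3) = 89*(I*√339/3) = 89*I*√339/3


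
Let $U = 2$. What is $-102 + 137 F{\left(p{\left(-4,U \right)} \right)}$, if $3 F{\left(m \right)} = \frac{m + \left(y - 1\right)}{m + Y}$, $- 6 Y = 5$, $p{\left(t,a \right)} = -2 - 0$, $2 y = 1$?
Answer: $- \frac{1049}{17} \approx -61.706$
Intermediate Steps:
$y = \frac{1}{2}$ ($y = \frac{1}{2} \cdot 1 = \frac{1}{2} \approx 0.5$)
$p{\left(t,a \right)} = -2$ ($p{\left(t,a \right)} = -2 + 0 = -2$)
$Y = - \frac{5}{6}$ ($Y = \left(- \frac{1}{6}\right) 5 = - \frac{5}{6} \approx -0.83333$)
$F{\left(m \right)} = \frac{- \frac{1}{2} + m}{3 \left(- \frac{5}{6} + m\right)}$ ($F{\left(m \right)} = \frac{\left(m + \left(\frac{1}{2} - 1\right)\right) \frac{1}{m - \frac{5}{6}}}{3} = \frac{\left(m + \left(\frac{1}{2} - 1\right)\right) \frac{1}{- \frac{5}{6} + m}}{3} = \frac{\left(m - \frac{1}{2}\right) \frac{1}{- \frac{5}{6} + m}}{3} = \frac{\left(- \frac{1}{2} + m\right) \frac{1}{- \frac{5}{6} + m}}{3} = \frac{\frac{1}{- \frac{5}{6} + m} \left(- \frac{1}{2} + m\right)}{3} = \frac{- \frac{1}{2} + m}{3 \left(- \frac{5}{6} + m\right)}$)
$-102 + 137 F{\left(p{\left(-4,U \right)} \right)} = -102 + 137 \frac{-1 + 2 \left(-2\right)}{-5 + 6 \left(-2\right)} = -102 + 137 \frac{-1 - 4}{-5 - 12} = -102 + 137 \frac{1}{-17} \left(-5\right) = -102 + 137 \left(\left(- \frac{1}{17}\right) \left(-5\right)\right) = -102 + 137 \cdot \frac{5}{17} = -102 + \frac{685}{17} = - \frac{1049}{17}$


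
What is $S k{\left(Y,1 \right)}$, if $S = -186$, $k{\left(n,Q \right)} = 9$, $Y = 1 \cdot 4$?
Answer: $-1674$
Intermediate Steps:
$Y = 4$
$S k{\left(Y,1 \right)} = \left(-186\right) 9 = -1674$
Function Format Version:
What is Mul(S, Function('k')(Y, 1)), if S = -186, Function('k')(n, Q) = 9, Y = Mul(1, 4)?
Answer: -1674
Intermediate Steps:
Y = 4
Mul(S, Function('k')(Y, 1)) = Mul(-186, 9) = -1674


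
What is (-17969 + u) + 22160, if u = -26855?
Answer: -22664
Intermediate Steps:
(-17969 + u) + 22160 = (-17969 - 26855) + 22160 = -44824 + 22160 = -22664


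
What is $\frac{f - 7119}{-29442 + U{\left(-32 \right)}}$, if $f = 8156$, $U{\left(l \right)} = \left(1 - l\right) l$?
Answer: $- \frac{61}{1794} \approx -0.034002$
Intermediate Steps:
$U{\left(l \right)} = l \left(1 - l\right)$
$\frac{f - 7119}{-29442 + U{\left(-32 \right)}} = \frac{8156 - 7119}{-29442 - 32 \left(1 - -32\right)} = \frac{1037}{-29442 - 32 \left(1 + 32\right)} = \frac{1037}{-29442 - 1056} = \frac{1037}{-30498} = 1037 \left(- \frac{1}{30498}\right) = - \frac{61}{1794}$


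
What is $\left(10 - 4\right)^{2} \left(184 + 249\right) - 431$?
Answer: $15157$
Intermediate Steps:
$\left(10 - 4\right)^{2} \left(184 + 249\right) - 431 = 6^{2} \cdot 433 - 431 = 36 \cdot 433 - 431 = 15588 - 431 = 15157$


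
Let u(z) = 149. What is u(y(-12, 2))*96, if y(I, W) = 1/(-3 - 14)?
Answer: 14304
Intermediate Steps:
y(I, W) = -1/17 (y(I, W) = 1/(-17) = -1/17)
u(y(-12, 2))*96 = 149*96 = 14304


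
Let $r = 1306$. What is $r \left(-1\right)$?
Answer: $-1306$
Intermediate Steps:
$r \left(-1\right) = 1306 \left(-1\right) = -1306$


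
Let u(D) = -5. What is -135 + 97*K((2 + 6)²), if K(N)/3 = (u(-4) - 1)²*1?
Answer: 10341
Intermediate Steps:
K(N) = 108 (K(N) = 3*((-5 - 1)²*1) = 3*((-6)²*1) = 3*(36*1) = 3*36 = 108)
-135 + 97*K((2 + 6)²) = -135 + 97*108 = -135 + 10476 = 10341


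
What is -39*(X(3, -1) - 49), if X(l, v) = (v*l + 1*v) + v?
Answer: 2106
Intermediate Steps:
X(l, v) = 2*v + l*v (X(l, v) = (l*v + v) + v = (v + l*v) + v = 2*v + l*v)
-39*(X(3, -1) - 49) = -39*(-(2 + 3) - 49) = -39*(-1*5 - 49) = -39*(-5 - 49) = -39*(-54) = 2106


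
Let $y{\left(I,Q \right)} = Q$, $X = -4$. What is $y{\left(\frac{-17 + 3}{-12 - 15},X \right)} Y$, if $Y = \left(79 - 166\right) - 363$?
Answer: $1800$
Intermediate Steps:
$Y = -450$ ($Y = \left(79 - 166\right) - 363 = -87 - 363 = -450$)
$y{\left(\frac{-17 + 3}{-12 - 15},X \right)} Y = \left(-4\right) \left(-450\right) = 1800$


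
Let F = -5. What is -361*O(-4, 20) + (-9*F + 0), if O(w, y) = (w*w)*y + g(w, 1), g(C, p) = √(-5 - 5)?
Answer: -115475 - 361*I*√10 ≈ -1.1548e+5 - 1141.6*I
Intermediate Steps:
g(C, p) = I*√10 (g(C, p) = √(-10) = I*√10)
O(w, y) = I*√10 + y*w² (O(w, y) = (w*w)*y + I*√10 = w²*y + I*√10 = y*w² + I*√10 = I*√10 + y*w²)
-361*O(-4, 20) + (-9*F + 0) = -361*(I*√10 + 20*(-4)²) + (-9*(-5) + 0) = -361*(I*√10 + 20*16) + (45 + 0) = -361*(I*√10 + 320) + 45 = -361*(320 + I*√10) + 45 = (-115520 - 361*I*√10) + 45 = -115475 - 361*I*√10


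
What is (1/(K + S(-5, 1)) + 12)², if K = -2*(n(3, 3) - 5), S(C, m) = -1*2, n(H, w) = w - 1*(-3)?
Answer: 2209/16 ≈ 138.06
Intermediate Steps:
n(H, w) = 3 + w (n(H, w) = w + 3 = 3 + w)
S(C, m) = -2
K = -2 (K = -2*((3 + 3) - 5) = -2*(6 - 5) = -2*1 = -2)
(1/(K + S(-5, 1)) + 12)² = (1/(-2 - 2) + 12)² = (1/(-4) + 12)² = (-¼ + 12)² = (47/4)² = 2209/16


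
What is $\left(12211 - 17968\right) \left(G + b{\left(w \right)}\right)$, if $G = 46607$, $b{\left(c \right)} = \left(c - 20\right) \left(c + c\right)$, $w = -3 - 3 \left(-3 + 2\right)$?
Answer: $-268316499$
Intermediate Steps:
$w = 0$ ($w = -3 - -3 = -3 + 3 = 0$)
$b{\left(c \right)} = 2 c \left(-20 + c\right)$ ($b{\left(c \right)} = \left(-20 + c\right) 2 c = 2 c \left(-20 + c\right)$)
$\left(12211 - 17968\right) \left(G + b{\left(w \right)}\right) = \left(12211 - 17968\right) \left(46607 + 2 \cdot 0 \left(-20 + 0\right)\right) = - 5757 \left(46607 + 2 \cdot 0 \left(-20\right)\right) = - 5757 \left(46607 + 0\right) = \left(-5757\right) 46607 = -268316499$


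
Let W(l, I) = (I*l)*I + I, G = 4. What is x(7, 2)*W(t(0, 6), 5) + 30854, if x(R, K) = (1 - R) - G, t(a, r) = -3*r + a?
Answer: 35304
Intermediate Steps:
t(a, r) = a - 3*r
W(l, I) = I + l*I² (W(l, I) = l*I² + I = I + l*I²)
x(R, K) = -3 - R (x(R, K) = (1 - R) - 1*4 = (1 - R) - 4 = -3 - R)
x(7, 2)*W(t(0, 6), 5) + 30854 = (-3 - 1*7)*(5*(1 + 5*(0 - 3*6))) + 30854 = (-3 - 7)*(5*(1 + 5*(0 - 18))) + 30854 = -50*(1 + 5*(-18)) + 30854 = -50*(1 - 90) + 30854 = -50*(-89) + 30854 = -10*(-445) + 30854 = 4450 + 30854 = 35304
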